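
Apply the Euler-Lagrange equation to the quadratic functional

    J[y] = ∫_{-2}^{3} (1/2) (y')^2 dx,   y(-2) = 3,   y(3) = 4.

The Lagrangian is L = (1/2) (y')^2.
Compute ∂L/∂y = 0, ∂L/∂y' = y'.
The Euler-Lagrange equation d/dx(∂L/∂y') − ∂L/∂y = 0 reduces to
    y'' = 0.
Its general solution is
    y(x) = A x + B,
with A, B fixed by the endpoint conditions.
Applying the endpoint conditions y(-2) = 3 and y(3) = 4: solve A·-2 + B = 3 and A·3 + B = 4. Subtracting gives A(3 − -2) = 4 − 3, so A = 1/5, and B = 3 − A·-2 = 17/5. Therefore
    y(x) = (1/5) x + 17/5.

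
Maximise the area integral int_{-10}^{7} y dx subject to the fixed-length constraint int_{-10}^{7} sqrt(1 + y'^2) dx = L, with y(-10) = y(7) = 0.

Set up the augmented Lagrangian using a multiplier λ for the length constraint:
    F(y, y') = y − λ sqrt(1 + y'^2).
F has no explicit x dependence, so the Beltrami identity yields a first integral
    F − y' ∂F/∂y' = C.
Compute ∂F/∂y' = −λ y' / sqrt(1 + y'^2). Then
    y − λ sqrt(1 + y'^2) + λ y'^2 / sqrt(1 + y'^2) = C
    ⇒  y − λ / sqrt(1 + y'^2) = C.
Solving for y' and integrating gives
    (x − a)^2 + (y − b)^2 = λ^2,
a circular arc of radius λ. The constants a, b are determined by the endpoint conditions y(-10) = y(7) = 0, and λ is fixed implicitly by the length constraint
    ∫_{-10}^{7} sqrt(1 + y'^2) dx = L.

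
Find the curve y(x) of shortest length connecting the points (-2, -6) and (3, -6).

Arc-length functional: J[y] = ∫ sqrt(1 + (y')^2) dx.
Lagrangian L = sqrt(1 + (y')^2) has no explicit y dependence, so ∂L/∂y = 0 and the Euler-Lagrange equation gives
    d/dx( y' / sqrt(1 + (y')^2) ) = 0  ⇒  y' / sqrt(1 + (y')^2) = const.
Hence y' is constant, so y(x) is affine.
Fitting the endpoints (-2, -6) and (3, -6):
    slope m = ((-6) − (-6)) / (3 − (-2)) = 0,
    intercept c = (-6) − m·(-2) = -6.
Extremal: y(x) = -6.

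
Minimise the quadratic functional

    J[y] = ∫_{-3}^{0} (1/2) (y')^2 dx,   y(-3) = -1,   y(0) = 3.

The Lagrangian is L = (1/2) (y')^2.
Compute ∂L/∂y = 0, ∂L/∂y' = y'.
The Euler-Lagrange equation d/dx(∂L/∂y') − ∂L/∂y = 0 reduces to
    y'' = 0.
Its general solution is
    y(x) = A x + B,
with A, B fixed by the endpoint conditions.
Applying the endpoint conditions y(-3) = -1 and y(0) = 3: solve A·-3 + B = -1 and A·0 + B = 3. Subtracting gives A(0 − -3) = 3 − -1, so A = 4/3, and B = -1 − A·-3 = 3. Therefore
    y(x) = (4/3) x + 3.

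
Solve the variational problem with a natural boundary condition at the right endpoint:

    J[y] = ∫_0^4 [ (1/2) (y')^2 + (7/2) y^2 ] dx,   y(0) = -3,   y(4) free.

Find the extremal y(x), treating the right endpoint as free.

The Lagrangian L = (1/2) (y')^2 + (7/2) y^2 gives
    ∂L/∂y = 7 y,   ∂L/∂y' = y'.
Euler-Lagrange: y'' − 7 y = 0.
With k = sqrt(7), the general solution is
    y(x) = A cosh(sqrt(7) x) + B sinh(sqrt(7) x).
Fixed left endpoint y(0) = -3 ⇒ A = -3.
The right endpoint x = 4 is free, so the natural (transversality) condition is ∂L/∂y' |_{x=4} = 0, i.e. y'(4) = 0.
Compute y'(x) = A k sinh(k x) + B k cosh(k x), so
    y'(4) = A k sinh(k·4) + B k cosh(k·4) = 0
    ⇒ B = −A tanh(k·4) = 3 tanh(sqrt(7)·4).
Therefore the extremal is
    y(x) = −3 cosh(sqrt(7) x) + 3 tanh(sqrt(7)·4) sinh(sqrt(7) x).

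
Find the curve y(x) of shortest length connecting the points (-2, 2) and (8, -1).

Arc-length functional: J[y] = ∫ sqrt(1 + (y')^2) dx.
Lagrangian L = sqrt(1 + (y')^2) has no explicit y dependence, so ∂L/∂y = 0 and the Euler-Lagrange equation gives
    d/dx( y' / sqrt(1 + (y')^2) ) = 0  ⇒  y' / sqrt(1 + (y')^2) = const.
Hence y' is constant, so y(x) is affine.
Fitting the endpoints (-2, 2) and (8, -1):
    slope m = ((-1) − 2) / (8 − (-2)) = -3/10,
    intercept c = 2 − m·(-2) = 7/5.
Extremal: y(x) = (-3/10) x + 7/5.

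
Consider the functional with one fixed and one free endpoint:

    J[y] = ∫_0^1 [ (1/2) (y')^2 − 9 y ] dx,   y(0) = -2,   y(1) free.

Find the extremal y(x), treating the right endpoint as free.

The Lagrangian L = (1/2) (y')^2 − 9 y gives
    ∂L/∂y = −9,   ∂L/∂y' = y'.
Euler-Lagrange: d/dx(y') − (−9) = 0, i.e. y'' + 9 = 0, so
    y(x) = −(9/2) x^2 + C1 x + C2.
Fixed left endpoint y(0) = -2 ⇒ C2 = -2.
The right endpoint x = 1 is free, so the natural (transversality) condition is ∂L/∂y' |_{x=1} = 0, i.e. y'(1) = 0.
Compute y'(x) = −9 x + C1, so y'(1) = −9 + C1 = 0 ⇒ C1 = 9.
Therefore the extremal is
    y(x) = −(9/2) x^2 + 9 x − 2.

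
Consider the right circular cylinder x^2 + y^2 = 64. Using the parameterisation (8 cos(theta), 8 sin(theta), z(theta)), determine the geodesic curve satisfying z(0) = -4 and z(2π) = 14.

Parameterise the cylinder of radius R = 8 as
    r(θ) = (8 cos θ, 8 sin θ, z(θ)).
The arc-length element is
    ds = sqrt(64 + (dz/dθ)^2) dθ,
so the Lagrangian is L = sqrt(64 + z'^2).
L depends on z' only, not on z or θ, so ∂L/∂z = 0 and
    ∂L/∂z' = z' / sqrt(64 + z'^2).
The Euler-Lagrange equation gives
    d/dθ( z' / sqrt(64 + z'^2) ) = 0,
so z' is constant. Integrating once:
    z(θ) = a θ + b,
a helix on the cylinder (a straight line when the cylinder is unrolled). The constants a, b are determined by the endpoint conditions.
With endpoint conditions z(0) = -4 and z(2π) = 14: from z(0) = b we get b = -4, and a·2π + -4 = 14 gives a = 9/π, so
    z(θ) = (9/π) θ − 4.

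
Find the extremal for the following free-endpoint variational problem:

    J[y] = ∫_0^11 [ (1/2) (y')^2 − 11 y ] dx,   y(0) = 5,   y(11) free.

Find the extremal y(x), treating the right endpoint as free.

The Lagrangian L = (1/2) (y')^2 − 11 y gives
    ∂L/∂y = −11,   ∂L/∂y' = y'.
Euler-Lagrange: d/dx(y') − (−11) = 0, i.e. y'' + 11 = 0, so
    y(x) = −(11/2) x^2 + C1 x + C2.
Fixed left endpoint y(0) = 5 ⇒ C2 = 5.
The right endpoint x = 11 is free, so the natural (transversality) condition is ∂L/∂y' |_{x=11} = 0, i.e. y'(11) = 0.
Compute y'(x) = −11 x + C1, so y'(11) = −121 + C1 = 0 ⇒ C1 = 121.
Therefore the extremal is
    y(x) = −(11/2) x^2 + 121 x + 5.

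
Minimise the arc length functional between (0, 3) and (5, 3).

Arc-length functional: J[y] = ∫ sqrt(1 + (y')^2) dx.
Lagrangian L = sqrt(1 + (y')^2) has no explicit y dependence, so ∂L/∂y = 0 and the Euler-Lagrange equation gives
    d/dx( y' / sqrt(1 + (y')^2) ) = 0  ⇒  y' / sqrt(1 + (y')^2) = const.
Hence y' is constant, so y(x) is affine.
Fitting the endpoints (0, 3) and (5, 3):
    slope m = (3 − 3) / (5 − 0) = 0,
    intercept c = 3 − m·0 = 3.
Extremal: y(x) = 3.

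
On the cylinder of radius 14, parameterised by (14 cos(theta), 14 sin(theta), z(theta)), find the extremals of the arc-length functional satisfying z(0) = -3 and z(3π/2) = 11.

Parameterise the cylinder of radius R = 14 as
    r(θ) = (14 cos θ, 14 sin θ, z(θ)).
The arc-length element is
    ds = sqrt(196 + (dz/dθ)^2) dθ,
so the Lagrangian is L = sqrt(196 + z'^2).
L depends on z' only, not on z or θ, so ∂L/∂z = 0 and
    ∂L/∂z' = z' / sqrt(196 + z'^2).
The Euler-Lagrange equation gives
    d/dθ( z' / sqrt(196 + z'^2) ) = 0,
so z' is constant. Integrating once:
    z(θ) = a θ + b,
a helix on the cylinder (a straight line when the cylinder is unrolled). The constants a, b are determined by the endpoint conditions.
With endpoint conditions z(0) = -3 and z(3π/2) = 11: from z(0) = b we get b = -3, and a·3π/2 + -3 = 11 gives a = 28/(3π), so
    z(θ) = (28/(3π)) θ − 3.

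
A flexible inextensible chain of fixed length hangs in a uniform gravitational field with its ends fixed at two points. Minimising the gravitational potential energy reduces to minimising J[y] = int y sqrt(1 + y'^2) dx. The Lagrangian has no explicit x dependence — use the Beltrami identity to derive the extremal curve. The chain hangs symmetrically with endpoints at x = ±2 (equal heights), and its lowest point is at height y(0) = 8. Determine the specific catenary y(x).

The Lagrangian L(y, y') = y sqrt(1 + y'^2) has no explicit x dependence, so the Beltrami identity applies:
    L − y' ∂L/∂y' = C.
Compute ∂L/∂y' = y · y' / sqrt(1 + y'^2). Then
    L − y' ∂L/∂y'
    = y sqrt(1 + y'^2) − y · y'^2 / sqrt(1 + y'^2)
    = y (1 + y'^2 − y'^2) / sqrt(1 + y'^2)
    = y / sqrt(1 + y'^2) = C.
Squaring gives y^2 = C^2 (1 + y'^2), i.e.
    y'^2 = y^2 / C^2 − 1.
Separating variables,
    dy / sqrt(y^2 − C^2) = dx / C,
and integrating gives arccosh(y / C) = (x − a)/C, so
    y(x) = C cosh((x − a)/C),
the catenary. The constants C and a are fixed by the two endpoint conditions (and, for the hanging-chain problem, the length constraint selects C).
Now fit the given data. The endpoints x = ±2 are symmetric at equal height, so the catenary is even about its minimum: a = 0 and y(x) = C cosh(x/C). The lowest point is y(0) = C cosh(0) = C, and we are told y(0) = 8, so C = 8. Therefore
    y(x) = 8 cosh(x/8),
and at the endpoints
    y(±2) = 8 cosh(2/8).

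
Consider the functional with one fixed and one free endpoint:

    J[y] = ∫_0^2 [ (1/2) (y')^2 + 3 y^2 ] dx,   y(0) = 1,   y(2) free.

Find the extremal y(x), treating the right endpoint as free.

The Lagrangian L = (1/2) (y')^2 + 3 y^2 gives
    ∂L/∂y = 6 y,   ∂L/∂y' = y'.
Euler-Lagrange: y'' − 6 y = 0.
With k = sqrt(6), the general solution is
    y(x) = A cosh(sqrt(6) x) + B sinh(sqrt(6) x).
Fixed left endpoint y(0) = 1 ⇒ A = 1.
The right endpoint x = 2 is free, so the natural (transversality) condition is ∂L/∂y' |_{x=2} = 0, i.e. y'(2) = 0.
Compute y'(x) = A k sinh(k x) + B k cosh(k x), so
    y'(2) = A k sinh(k·2) + B k cosh(k·2) = 0
    ⇒ B = −A tanh(k·2) = − tanh(sqrt(6)·2).
Therefore the extremal is
    y(x) = cosh(sqrt(6) x) − tanh(sqrt(6)·2) sinh(sqrt(6) x).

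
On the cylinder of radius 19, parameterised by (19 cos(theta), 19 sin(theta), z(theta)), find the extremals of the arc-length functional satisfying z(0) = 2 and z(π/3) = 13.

Parameterise the cylinder of radius R = 19 as
    r(θ) = (19 cos θ, 19 sin θ, z(θ)).
The arc-length element is
    ds = sqrt(361 + (dz/dθ)^2) dθ,
so the Lagrangian is L = sqrt(361 + z'^2).
L depends on z' only, not on z or θ, so ∂L/∂z = 0 and
    ∂L/∂z' = z' / sqrt(361 + z'^2).
The Euler-Lagrange equation gives
    d/dθ( z' / sqrt(361 + z'^2) ) = 0,
so z' is constant. Integrating once:
    z(θ) = a θ + b,
a helix on the cylinder (a straight line when the cylinder is unrolled). The constants a, b are determined by the endpoint conditions.
With endpoint conditions z(0) = 2 and z(π/3) = 13: from z(0) = b we get b = 2, and a·π/3 + 2 = 13 gives a = 33/π, so
    z(θ) = (33/π) θ + 2.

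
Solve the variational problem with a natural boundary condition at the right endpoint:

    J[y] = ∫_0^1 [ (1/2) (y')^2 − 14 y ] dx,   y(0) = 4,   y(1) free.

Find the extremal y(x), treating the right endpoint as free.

The Lagrangian L = (1/2) (y')^2 − 14 y gives
    ∂L/∂y = −14,   ∂L/∂y' = y'.
Euler-Lagrange: d/dx(y') − (−14) = 0, i.e. y'' + 14 = 0, so
    y(x) = −(14/2) x^2 + C1 x + C2.
Fixed left endpoint y(0) = 4 ⇒ C2 = 4.
The right endpoint x = 1 is free, so the natural (transversality) condition is ∂L/∂y' |_{x=1} = 0, i.e. y'(1) = 0.
Compute y'(x) = −14 x + C1, so y'(1) = −14 + C1 = 0 ⇒ C1 = 14.
Therefore the extremal is
    y(x) = −7 x^2 + 14 x + 4.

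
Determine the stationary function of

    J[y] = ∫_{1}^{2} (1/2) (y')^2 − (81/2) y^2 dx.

The Lagrangian is L = (1/2) (y')^2 − (81/2) y^2.
Compute ∂L/∂y = -81y, ∂L/∂y' = y'.
The Euler-Lagrange equation d/dx(∂L/∂y') − ∂L/∂y = 0 reduces to
    y'' + 81 y = 0.
Its general solution is
    y(x) = A sin(9x) + B cos(9x),
with A, B fixed by the endpoint conditions.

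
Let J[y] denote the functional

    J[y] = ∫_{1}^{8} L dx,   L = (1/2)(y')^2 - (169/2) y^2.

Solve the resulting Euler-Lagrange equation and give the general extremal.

The Lagrangian is L = (1/2)(y')^2 - (169/2) y^2.
∂L/∂y = -169y.
∂L/∂y' = y'.
The Euler-Lagrange equation d/dx(∂L/∂y') − ∂L/∂y = 0 becomes:
    y'' + 169 y = 0
General solution: y(x) = A sin(13x) + B cos(13x), where A and B are arbitrary constants fixed by the endpoint conditions.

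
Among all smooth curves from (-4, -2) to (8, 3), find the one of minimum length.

Arc-length functional: J[y] = ∫ sqrt(1 + (y')^2) dx.
Lagrangian L = sqrt(1 + (y')^2) has no explicit y dependence, so ∂L/∂y = 0 and the Euler-Lagrange equation gives
    d/dx( y' / sqrt(1 + (y')^2) ) = 0  ⇒  y' / sqrt(1 + (y')^2) = const.
Hence y' is constant, so y(x) is affine.
Fitting the endpoints (-4, -2) and (8, 3):
    slope m = (3 − (-2)) / (8 − (-4)) = 5/12,
    intercept c = (-2) − m·(-4) = -1/3.
Extremal: y(x) = (5/12) x - 1/3.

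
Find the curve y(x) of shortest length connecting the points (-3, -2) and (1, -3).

Arc-length functional: J[y] = ∫ sqrt(1 + (y')^2) dx.
Lagrangian L = sqrt(1 + (y')^2) has no explicit y dependence, so ∂L/∂y = 0 and the Euler-Lagrange equation gives
    d/dx( y' / sqrt(1 + (y')^2) ) = 0  ⇒  y' / sqrt(1 + (y')^2) = const.
Hence y' is constant, so y(x) is affine.
Fitting the endpoints (-3, -2) and (1, -3):
    slope m = ((-3) − (-2)) / (1 − (-3)) = -1/4,
    intercept c = (-2) − m·(-3) = -11/4.
Extremal: y(x) = (-1/4) x - 11/4.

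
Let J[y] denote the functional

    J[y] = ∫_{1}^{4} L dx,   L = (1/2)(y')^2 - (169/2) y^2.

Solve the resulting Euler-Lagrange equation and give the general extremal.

The Lagrangian is L = (1/2)(y')^2 - (169/2) y^2.
∂L/∂y = -169y.
∂L/∂y' = y'.
The Euler-Lagrange equation d/dx(∂L/∂y') − ∂L/∂y = 0 becomes:
    y'' + 169 y = 0
General solution: y(x) = A sin(13x) + B cos(13x), where A and B are arbitrary constants fixed by the endpoint conditions.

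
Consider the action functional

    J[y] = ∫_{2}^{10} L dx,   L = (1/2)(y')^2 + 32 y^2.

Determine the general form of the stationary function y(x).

The Lagrangian is L = (1/2)(y')^2 + 32 y^2.
∂L/∂y = 64y.
∂L/∂y' = y'.
The Euler-Lagrange equation d/dx(∂L/∂y') − ∂L/∂y = 0 becomes:
    y'' - 64 y = 0
General solution: y(x) = A e^(8x) + B e^(-8x), where A and B are arbitrary constants fixed by the endpoint conditions.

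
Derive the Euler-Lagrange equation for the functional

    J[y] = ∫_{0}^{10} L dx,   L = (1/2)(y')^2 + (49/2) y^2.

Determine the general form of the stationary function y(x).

The Lagrangian is L = (1/2)(y')^2 + (49/2) y^2.
∂L/∂y = 49y.
∂L/∂y' = y'.
The Euler-Lagrange equation d/dx(∂L/∂y') − ∂L/∂y = 0 becomes:
    y'' - 49 y = 0
General solution: y(x) = A e^(7x) + B e^(-7x), where A and B are arbitrary constants fixed by the endpoint conditions.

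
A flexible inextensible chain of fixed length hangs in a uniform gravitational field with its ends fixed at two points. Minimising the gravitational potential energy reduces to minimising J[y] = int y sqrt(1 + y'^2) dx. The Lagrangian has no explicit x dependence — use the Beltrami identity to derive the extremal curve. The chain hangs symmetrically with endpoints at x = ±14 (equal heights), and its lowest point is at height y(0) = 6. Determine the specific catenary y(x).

The Lagrangian L(y, y') = y sqrt(1 + y'^2) has no explicit x dependence, so the Beltrami identity applies:
    L − y' ∂L/∂y' = C.
Compute ∂L/∂y' = y · y' / sqrt(1 + y'^2). Then
    L − y' ∂L/∂y'
    = y sqrt(1 + y'^2) − y · y'^2 / sqrt(1 + y'^2)
    = y (1 + y'^2 − y'^2) / sqrt(1 + y'^2)
    = y / sqrt(1 + y'^2) = C.
Squaring gives y^2 = C^2 (1 + y'^2), i.e.
    y'^2 = y^2 / C^2 − 1.
Separating variables,
    dy / sqrt(y^2 − C^2) = dx / C,
and integrating gives arccosh(y / C) = (x − a)/C, so
    y(x) = C cosh((x − a)/C),
the catenary. The constants C and a are fixed by the two endpoint conditions (and, for the hanging-chain problem, the length constraint selects C).
Now fit the given data. The endpoints x = ±14 are symmetric at equal height, so the catenary is even about its minimum: a = 0 and y(x) = C cosh(x/C). The lowest point is y(0) = C cosh(0) = C, and we are told y(0) = 6, so C = 6. Therefore
    y(x) = 6 cosh(x/6),
and at the endpoints
    y(±14) = 6 cosh(14/6).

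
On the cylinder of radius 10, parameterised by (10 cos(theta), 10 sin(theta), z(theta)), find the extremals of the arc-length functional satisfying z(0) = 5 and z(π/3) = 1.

Parameterise the cylinder of radius R = 10 as
    r(θ) = (10 cos θ, 10 sin θ, z(θ)).
The arc-length element is
    ds = sqrt(100 + (dz/dθ)^2) dθ,
so the Lagrangian is L = sqrt(100 + z'^2).
L depends on z' only, not on z or θ, so ∂L/∂z = 0 and
    ∂L/∂z' = z' / sqrt(100 + z'^2).
The Euler-Lagrange equation gives
    d/dθ( z' / sqrt(100 + z'^2) ) = 0,
so z' is constant. Integrating once:
    z(θ) = a θ + b,
a helix on the cylinder (a straight line when the cylinder is unrolled). The constants a, b are determined by the endpoint conditions.
With endpoint conditions z(0) = 5 and z(π/3) = 1: from z(0) = b we get b = 5, and a·π/3 + 5 = 1 gives a = -12/π, so
    z(θ) = (-12/π) θ + 5.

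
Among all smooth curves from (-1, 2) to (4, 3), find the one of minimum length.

Arc-length functional: J[y] = ∫ sqrt(1 + (y')^2) dx.
Lagrangian L = sqrt(1 + (y')^2) has no explicit y dependence, so ∂L/∂y = 0 and the Euler-Lagrange equation gives
    d/dx( y' / sqrt(1 + (y')^2) ) = 0  ⇒  y' / sqrt(1 + (y')^2) = const.
Hence y' is constant, so y(x) is affine.
Fitting the endpoints (-1, 2) and (4, 3):
    slope m = (3 − 2) / (4 − (-1)) = 1/5,
    intercept c = 2 − m·(-1) = 11/5.
Extremal: y(x) = (1/5) x + 11/5.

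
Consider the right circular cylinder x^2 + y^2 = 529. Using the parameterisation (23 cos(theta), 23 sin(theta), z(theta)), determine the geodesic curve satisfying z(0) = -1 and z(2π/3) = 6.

Parameterise the cylinder of radius R = 23 as
    r(θ) = (23 cos θ, 23 sin θ, z(θ)).
The arc-length element is
    ds = sqrt(529 + (dz/dθ)^2) dθ,
so the Lagrangian is L = sqrt(529 + z'^2).
L depends on z' only, not on z or θ, so ∂L/∂z = 0 and
    ∂L/∂z' = z' / sqrt(529 + z'^2).
The Euler-Lagrange equation gives
    d/dθ( z' / sqrt(529 + z'^2) ) = 0,
so z' is constant. Integrating once:
    z(θ) = a θ + b,
a helix on the cylinder (a straight line when the cylinder is unrolled). The constants a, b are determined by the endpoint conditions.
With endpoint conditions z(0) = -1 and z(2π/3) = 6: from z(0) = b we get b = -1, and a·2π/3 + -1 = 6 gives a = 21/(2π), so
    z(θ) = (21/(2π)) θ − 1.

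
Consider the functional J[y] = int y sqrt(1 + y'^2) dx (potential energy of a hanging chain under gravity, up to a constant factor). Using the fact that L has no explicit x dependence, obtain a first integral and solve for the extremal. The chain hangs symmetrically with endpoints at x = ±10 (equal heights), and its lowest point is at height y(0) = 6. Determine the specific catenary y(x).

The Lagrangian L(y, y') = y sqrt(1 + y'^2) has no explicit x dependence, so the Beltrami identity applies:
    L − y' ∂L/∂y' = C.
Compute ∂L/∂y' = y · y' / sqrt(1 + y'^2). Then
    L − y' ∂L/∂y'
    = y sqrt(1 + y'^2) − y · y'^2 / sqrt(1 + y'^2)
    = y (1 + y'^2 − y'^2) / sqrt(1 + y'^2)
    = y / sqrt(1 + y'^2) = C.
Squaring gives y^2 = C^2 (1 + y'^2), i.e.
    y'^2 = y^2 / C^2 − 1.
Separating variables,
    dy / sqrt(y^2 − C^2) = dx / C,
and integrating gives arccosh(y / C) = (x − a)/C, so
    y(x) = C cosh((x − a)/C),
the catenary. The constants C and a are fixed by the two endpoint conditions (and, for the hanging-chain problem, the length constraint selects C).
Now fit the given data. The endpoints x = ±10 are symmetric at equal height, so the catenary is even about its minimum: a = 0 and y(x) = C cosh(x/C). The lowest point is y(0) = C cosh(0) = C, and we are told y(0) = 6, so C = 6. Therefore
    y(x) = 6 cosh(x/6),
and at the endpoints
    y(±10) = 6 cosh(10/6).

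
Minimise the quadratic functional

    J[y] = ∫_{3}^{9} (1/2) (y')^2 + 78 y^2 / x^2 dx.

The Lagrangian is L = (1/2) (y')^2 + 78 y^2 / x^2.
Compute ∂L/∂y = 156y/x^2, ∂L/∂y' = y'.
The Euler-Lagrange equation d/dx(∂L/∂y') − ∂L/∂y = 0 reduces to
    y'' − 156/x^2 · y = 0  (x > 0).
Its general solution is
    y(x) = A x^13 + B x^(-12),
with A, B fixed by the endpoint conditions.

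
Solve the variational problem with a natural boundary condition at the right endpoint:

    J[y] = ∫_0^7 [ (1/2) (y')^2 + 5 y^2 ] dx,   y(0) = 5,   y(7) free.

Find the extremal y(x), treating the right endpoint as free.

The Lagrangian L = (1/2) (y')^2 + 5 y^2 gives
    ∂L/∂y = 10 y,   ∂L/∂y' = y'.
Euler-Lagrange: y'' − 10 y = 0.
With k = sqrt(10), the general solution is
    y(x) = A cosh(sqrt(10) x) + B sinh(sqrt(10) x).
Fixed left endpoint y(0) = 5 ⇒ A = 5.
The right endpoint x = 7 is free, so the natural (transversality) condition is ∂L/∂y' |_{x=7} = 0, i.e. y'(7) = 0.
Compute y'(x) = A k sinh(k x) + B k cosh(k x), so
    y'(7) = A k sinh(k·7) + B k cosh(k·7) = 0
    ⇒ B = −A tanh(k·7) = − 5 tanh(sqrt(10)·7).
Therefore the extremal is
    y(x) = 5 cosh(sqrt(10) x) − 5 tanh(sqrt(10)·7) sinh(sqrt(10) x).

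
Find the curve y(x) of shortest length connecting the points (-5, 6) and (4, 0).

Arc-length functional: J[y] = ∫ sqrt(1 + (y')^2) dx.
Lagrangian L = sqrt(1 + (y')^2) has no explicit y dependence, so ∂L/∂y = 0 and the Euler-Lagrange equation gives
    d/dx( y' / sqrt(1 + (y')^2) ) = 0  ⇒  y' / sqrt(1 + (y')^2) = const.
Hence y' is constant, so y(x) is affine.
Fitting the endpoints (-5, 6) and (4, 0):
    slope m = (0 − 6) / (4 − (-5)) = -2/3,
    intercept c = 6 − m·(-5) = 8/3.
Extremal: y(x) = (-2/3) x + 8/3.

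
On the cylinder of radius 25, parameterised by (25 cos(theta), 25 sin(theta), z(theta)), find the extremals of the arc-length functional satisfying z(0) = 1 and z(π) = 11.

Parameterise the cylinder of radius R = 25 as
    r(θ) = (25 cos θ, 25 sin θ, z(θ)).
The arc-length element is
    ds = sqrt(625 + (dz/dθ)^2) dθ,
so the Lagrangian is L = sqrt(625 + z'^2).
L depends on z' only, not on z or θ, so ∂L/∂z = 0 and
    ∂L/∂z' = z' / sqrt(625 + z'^2).
The Euler-Lagrange equation gives
    d/dθ( z' / sqrt(625 + z'^2) ) = 0,
so z' is constant. Integrating once:
    z(θ) = a θ + b,
a helix on the cylinder (a straight line when the cylinder is unrolled). The constants a, b are determined by the endpoint conditions.
With endpoint conditions z(0) = 1 and z(π) = 11: from z(0) = b we get b = 1, and a·π + 1 = 11 gives a = 10/π, so
    z(θ) = (10/π) θ + 1.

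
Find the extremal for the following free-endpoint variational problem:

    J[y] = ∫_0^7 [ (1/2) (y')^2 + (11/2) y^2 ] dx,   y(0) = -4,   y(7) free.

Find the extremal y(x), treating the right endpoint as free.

The Lagrangian L = (1/2) (y')^2 + (11/2) y^2 gives
    ∂L/∂y = 11 y,   ∂L/∂y' = y'.
Euler-Lagrange: y'' − 11 y = 0.
With k = sqrt(11), the general solution is
    y(x) = A cosh(sqrt(11) x) + B sinh(sqrt(11) x).
Fixed left endpoint y(0) = -4 ⇒ A = -4.
The right endpoint x = 7 is free, so the natural (transversality) condition is ∂L/∂y' |_{x=7} = 0, i.e. y'(7) = 0.
Compute y'(x) = A k sinh(k x) + B k cosh(k x), so
    y'(7) = A k sinh(k·7) + B k cosh(k·7) = 0
    ⇒ B = −A tanh(k·7) = 4 tanh(sqrt(11)·7).
Therefore the extremal is
    y(x) = −4 cosh(sqrt(11) x) + 4 tanh(sqrt(11)·7) sinh(sqrt(11) x).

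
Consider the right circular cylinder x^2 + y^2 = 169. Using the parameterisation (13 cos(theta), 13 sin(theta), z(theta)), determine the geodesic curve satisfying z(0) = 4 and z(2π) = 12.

Parameterise the cylinder of radius R = 13 as
    r(θ) = (13 cos θ, 13 sin θ, z(θ)).
The arc-length element is
    ds = sqrt(169 + (dz/dθ)^2) dθ,
so the Lagrangian is L = sqrt(169 + z'^2).
L depends on z' only, not on z or θ, so ∂L/∂z = 0 and
    ∂L/∂z' = z' / sqrt(169 + z'^2).
The Euler-Lagrange equation gives
    d/dθ( z' / sqrt(169 + z'^2) ) = 0,
so z' is constant. Integrating once:
    z(θ) = a θ + b,
a helix on the cylinder (a straight line when the cylinder is unrolled). The constants a, b are determined by the endpoint conditions.
With endpoint conditions z(0) = 4 and z(2π) = 12: from z(0) = b we get b = 4, and a·2π + 4 = 12 gives a = 4/π, so
    z(θ) = (4/π) θ + 4.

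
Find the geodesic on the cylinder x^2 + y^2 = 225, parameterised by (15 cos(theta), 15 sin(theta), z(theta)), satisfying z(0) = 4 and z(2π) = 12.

Parameterise the cylinder of radius R = 15 as
    r(θ) = (15 cos θ, 15 sin θ, z(θ)).
The arc-length element is
    ds = sqrt(225 + (dz/dθ)^2) dθ,
so the Lagrangian is L = sqrt(225 + z'^2).
L depends on z' only, not on z or θ, so ∂L/∂z = 0 and
    ∂L/∂z' = z' / sqrt(225 + z'^2).
The Euler-Lagrange equation gives
    d/dθ( z' / sqrt(225 + z'^2) ) = 0,
so z' is constant. Integrating once:
    z(θ) = a θ + b,
a helix on the cylinder (a straight line when the cylinder is unrolled). The constants a, b are determined by the endpoint conditions.
With endpoint conditions z(0) = 4 and z(2π) = 12: from z(0) = b we get b = 4, and a·2π + 4 = 12 gives a = 4/π, so
    z(θ) = (4/π) θ + 4.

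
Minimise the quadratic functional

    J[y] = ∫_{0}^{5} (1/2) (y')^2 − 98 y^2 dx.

The Lagrangian is L = (1/2) (y')^2 − 98 y^2.
Compute ∂L/∂y = -196y, ∂L/∂y' = y'.
The Euler-Lagrange equation d/dx(∂L/∂y') − ∂L/∂y = 0 reduces to
    y'' + 196 y = 0.
Its general solution is
    y(x) = A sin(14x) + B cos(14x),
with A, B fixed by the endpoint conditions.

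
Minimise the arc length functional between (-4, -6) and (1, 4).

Arc-length functional: J[y] = ∫ sqrt(1 + (y')^2) dx.
Lagrangian L = sqrt(1 + (y')^2) has no explicit y dependence, so ∂L/∂y = 0 and the Euler-Lagrange equation gives
    d/dx( y' / sqrt(1 + (y')^2) ) = 0  ⇒  y' / sqrt(1 + (y')^2) = const.
Hence y' is constant, so y(x) is affine.
Fitting the endpoints (-4, -6) and (1, 4):
    slope m = (4 − (-6)) / (1 − (-4)) = 2,
    intercept c = (-6) − m·(-4) = 2.
Extremal: y(x) = 2 x + 2.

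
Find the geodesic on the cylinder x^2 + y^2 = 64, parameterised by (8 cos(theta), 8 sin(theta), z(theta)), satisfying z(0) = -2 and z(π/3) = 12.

Parameterise the cylinder of radius R = 8 as
    r(θ) = (8 cos θ, 8 sin θ, z(θ)).
The arc-length element is
    ds = sqrt(64 + (dz/dθ)^2) dθ,
so the Lagrangian is L = sqrt(64 + z'^2).
L depends on z' only, not on z or θ, so ∂L/∂z = 0 and
    ∂L/∂z' = z' / sqrt(64 + z'^2).
The Euler-Lagrange equation gives
    d/dθ( z' / sqrt(64 + z'^2) ) = 0,
so z' is constant. Integrating once:
    z(θ) = a θ + b,
a helix on the cylinder (a straight line when the cylinder is unrolled). The constants a, b are determined by the endpoint conditions.
With endpoint conditions z(0) = -2 and z(π/3) = 12: from z(0) = b we get b = -2, and a·π/3 + -2 = 12 gives a = 42/π, so
    z(θ) = (42/π) θ − 2.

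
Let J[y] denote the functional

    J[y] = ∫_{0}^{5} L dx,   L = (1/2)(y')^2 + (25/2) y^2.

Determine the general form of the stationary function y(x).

The Lagrangian is L = (1/2)(y')^2 + (25/2) y^2.
∂L/∂y = 25y.
∂L/∂y' = y'.
The Euler-Lagrange equation d/dx(∂L/∂y') − ∂L/∂y = 0 becomes:
    y'' - 25 y = 0
General solution: y(x) = A e^(5x) + B e^(-5x), where A and B are arbitrary constants fixed by the endpoint conditions.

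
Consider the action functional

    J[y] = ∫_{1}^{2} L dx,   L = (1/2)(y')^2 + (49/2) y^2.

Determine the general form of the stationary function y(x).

The Lagrangian is L = (1/2)(y')^2 + (49/2) y^2.
∂L/∂y = 49y.
∂L/∂y' = y'.
The Euler-Lagrange equation d/dx(∂L/∂y') − ∂L/∂y = 0 becomes:
    y'' - 49 y = 0
General solution: y(x) = A e^(7x) + B e^(-7x), where A and B are arbitrary constants fixed by the endpoint conditions.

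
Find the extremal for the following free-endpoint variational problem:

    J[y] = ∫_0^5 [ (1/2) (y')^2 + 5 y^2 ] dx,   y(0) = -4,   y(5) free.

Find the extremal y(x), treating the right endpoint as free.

The Lagrangian L = (1/2) (y')^2 + 5 y^2 gives
    ∂L/∂y = 10 y,   ∂L/∂y' = y'.
Euler-Lagrange: y'' − 10 y = 0.
With k = sqrt(10), the general solution is
    y(x) = A cosh(sqrt(10) x) + B sinh(sqrt(10) x).
Fixed left endpoint y(0) = -4 ⇒ A = -4.
The right endpoint x = 5 is free, so the natural (transversality) condition is ∂L/∂y' |_{x=5} = 0, i.e. y'(5) = 0.
Compute y'(x) = A k sinh(k x) + B k cosh(k x), so
    y'(5) = A k sinh(k·5) + B k cosh(k·5) = 0
    ⇒ B = −A tanh(k·5) = 4 tanh(sqrt(10)·5).
Therefore the extremal is
    y(x) = −4 cosh(sqrt(10) x) + 4 tanh(sqrt(10)·5) sinh(sqrt(10) x).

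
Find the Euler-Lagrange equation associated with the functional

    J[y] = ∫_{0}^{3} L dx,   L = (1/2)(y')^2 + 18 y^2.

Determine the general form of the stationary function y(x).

The Lagrangian is L = (1/2)(y')^2 + 18 y^2.
∂L/∂y = 36y.
∂L/∂y' = y'.
The Euler-Lagrange equation d/dx(∂L/∂y') − ∂L/∂y = 0 becomes:
    y'' - 36 y = 0
General solution: y(x) = A e^(6x) + B e^(-6x), where A and B are arbitrary constants fixed by the endpoint conditions.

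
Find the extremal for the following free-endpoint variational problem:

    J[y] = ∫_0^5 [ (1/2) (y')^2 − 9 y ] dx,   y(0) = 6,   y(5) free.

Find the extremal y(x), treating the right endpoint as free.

The Lagrangian L = (1/2) (y')^2 − 9 y gives
    ∂L/∂y = −9,   ∂L/∂y' = y'.
Euler-Lagrange: d/dx(y') − (−9) = 0, i.e. y'' + 9 = 0, so
    y(x) = −(9/2) x^2 + C1 x + C2.
Fixed left endpoint y(0) = 6 ⇒ C2 = 6.
The right endpoint x = 5 is free, so the natural (transversality) condition is ∂L/∂y' |_{x=5} = 0, i.e. y'(5) = 0.
Compute y'(x) = −9 x + C1, so y'(5) = −45 + C1 = 0 ⇒ C1 = 45.
Therefore the extremal is
    y(x) = −(9/2) x^2 + 45 x + 6.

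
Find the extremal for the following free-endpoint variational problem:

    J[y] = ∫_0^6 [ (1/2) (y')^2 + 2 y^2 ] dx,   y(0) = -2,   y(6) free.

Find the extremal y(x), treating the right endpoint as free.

The Lagrangian L = (1/2) (y')^2 + 2 y^2 gives
    ∂L/∂y = 4 y,   ∂L/∂y' = y'.
Euler-Lagrange: y'' − 4 y = 0.
With k = 2, the general solution is
    y(x) = A cosh(2 x) + B sinh(2 x).
Fixed left endpoint y(0) = -2 ⇒ A = -2.
The right endpoint x = 6 is free, so the natural (transversality) condition is ∂L/∂y' |_{x=6} = 0, i.e. y'(6) = 0.
Compute y'(x) = A k sinh(k x) + B k cosh(k x), so
    y'(6) = A k sinh(k·6) + B k cosh(k·6) = 0
    ⇒ B = −A tanh(k·6) = 2 tanh(2·6).
Therefore the extremal is
    y(x) = −2 cosh(2 x) + 2 tanh(2·6) sinh(2 x).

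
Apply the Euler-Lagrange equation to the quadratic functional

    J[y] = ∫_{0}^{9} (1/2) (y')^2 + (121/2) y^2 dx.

The Lagrangian is L = (1/2) (y')^2 + (121/2) y^2.
Compute ∂L/∂y = 121y, ∂L/∂y' = y'.
The Euler-Lagrange equation d/dx(∂L/∂y') − ∂L/∂y = 0 reduces to
    y'' − 121 y = 0.
Its general solution is
    y(x) = A e^(11x) + B e^(−11x),
with A, B fixed by the endpoint conditions.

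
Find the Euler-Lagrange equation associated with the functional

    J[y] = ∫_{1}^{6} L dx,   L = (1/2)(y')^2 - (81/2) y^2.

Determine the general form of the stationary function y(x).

The Lagrangian is L = (1/2)(y')^2 - (81/2) y^2.
∂L/∂y = -81y.
∂L/∂y' = y'.
The Euler-Lagrange equation d/dx(∂L/∂y') − ∂L/∂y = 0 becomes:
    y'' + 81 y = 0
General solution: y(x) = A sin(9x) + B cos(9x), where A and B are arbitrary constants fixed by the endpoint conditions.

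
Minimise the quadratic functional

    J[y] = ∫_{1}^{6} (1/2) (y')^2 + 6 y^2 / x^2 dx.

The Lagrangian is L = (1/2) (y')^2 + 6 y^2 / x^2.
Compute ∂L/∂y = 12y/x^2, ∂L/∂y' = y'.
The Euler-Lagrange equation d/dx(∂L/∂y') − ∂L/∂y = 0 reduces to
    y'' − 12/x^2 · y = 0  (x > 0).
Its general solution is
    y(x) = A x^4 + B x^(-3),
with A, B fixed by the endpoint conditions.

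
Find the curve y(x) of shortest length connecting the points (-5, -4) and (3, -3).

Arc-length functional: J[y] = ∫ sqrt(1 + (y')^2) dx.
Lagrangian L = sqrt(1 + (y')^2) has no explicit y dependence, so ∂L/∂y = 0 and the Euler-Lagrange equation gives
    d/dx( y' / sqrt(1 + (y')^2) ) = 0  ⇒  y' / sqrt(1 + (y')^2) = const.
Hence y' is constant, so y(x) is affine.
Fitting the endpoints (-5, -4) and (3, -3):
    slope m = ((-3) − (-4)) / (3 − (-5)) = 1/8,
    intercept c = (-4) − m·(-5) = -27/8.
Extremal: y(x) = (1/8) x - 27/8.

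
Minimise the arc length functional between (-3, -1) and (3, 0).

Arc-length functional: J[y] = ∫ sqrt(1 + (y')^2) dx.
Lagrangian L = sqrt(1 + (y')^2) has no explicit y dependence, so ∂L/∂y = 0 and the Euler-Lagrange equation gives
    d/dx( y' / sqrt(1 + (y')^2) ) = 0  ⇒  y' / sqrt(1 + (y')^2) = const.
Hence y' is constant, so y(x) is affine.
Fitting the endpoints (-3, -1) and (3, 0):
    slope m = (0 − (-1)) / (3 − (-3)) = 1/6,
    intercept c = (-1) − m·(-3) = -1/2.
Extremal: y(x) = (1/6) x - 1/2.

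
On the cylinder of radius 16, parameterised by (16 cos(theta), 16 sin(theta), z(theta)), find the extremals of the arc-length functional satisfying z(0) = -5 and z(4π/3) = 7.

Parameterise the cylinder of radius R = 16 as
    r(θ) = (16 cos θ, 16 sin θ, z(θ)).
The arc-length element is
    ds = sqrt(256 + (dz/dθ)^2) dθ,
so the Lagrangian is L = sqrt(256 + z'^2).
L depends on z' only, not on z or θ, so ∂L/∂z = 0 and
    ∂L/∂z' = z' / sqrt(256 + z'^2).
The Euler-Lagrange equation gives
    d/dθ( z' / sqrt(256 + z'^2) ) = 0,
so z' is constant. Integrating once:
    z(θ) = a θ + b,
a helix on the cylinder (a straight line when the cylinder is unrolled). The constants a, b are determined by the endpoint conditions.
With endpoint conditions z(0) = -5 and z(4π/3) = 7: from z(0) = b we get b = -5, and a·4π/3 + -5 = 7 gives a = 9/π, so
    z(θ) = (9/π) θ − 5.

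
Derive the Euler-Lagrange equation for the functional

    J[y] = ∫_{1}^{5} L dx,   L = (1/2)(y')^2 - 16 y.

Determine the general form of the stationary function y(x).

The Lagrangian is L = (1/2)(y')^2 - 16 y.
∂L/∂y = -16.
∂L/∂y' = y'.
The Euler-Lagrange equation d/dx(∂L/∂y') − ∂L/∂y = 0 becomes:
    y'' + 16 = 0
General solution: y(x) = -8 x^2 + A x + B, where A and B are arbitrary constants fixed by the endpoint conditions.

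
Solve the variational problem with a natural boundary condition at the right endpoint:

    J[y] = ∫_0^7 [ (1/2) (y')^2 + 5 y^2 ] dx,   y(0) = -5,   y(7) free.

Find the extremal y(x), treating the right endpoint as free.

The Lagrangian L = (1/2) (y')^2 + 5 y^2 gives
    ∂L/∂y = 10 y,   ∂L/∂y' = y'.
Euler-Lagrange: y'' − 10 y = 0.
With k = sqrt(10), the general solution is
    y(x) = A cosh(sqrt(10) x) + B sinh(sqrt(10) x).
Fixed left endpoint y(0) = -5 ⇒ A = -5.
The right endpoint x = 7 is free, so the natural (transversality) condition is ∂L/∂y' |_{x=7} = 0, i.e. y'(7) = 0.
Compute y'(x) = A k sinh(k x) + B k cosh(k x), so
    y'(7) = A k sinh(k·7) + B k cosh(k·7) = 0
    ⇒ B = −A tanh(k·7) = 5 tanh(sqrt(10)·7).
Therefore the extremal is
    y(x) = −5 cosh(sqrt(10) x) + 5 tanh(sqrt(10)·7) sinh(sqrt(10) x).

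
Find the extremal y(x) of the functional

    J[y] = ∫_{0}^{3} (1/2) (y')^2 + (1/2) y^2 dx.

The Lagrangian is L = (1/2) (y')^2 + (1/2) y^2.
Compute ∂L/∂y = y, ∂L/∂y' = y'.
The Euler-Lagrange equation d/dx(∂L/∂y') − ∂L/∂y = 0 reduces to
    y'' − y = 0.
Its general solution is
    y(x) = A e^x + B e^(−x),
with A, B fixed by the endpoint conditions.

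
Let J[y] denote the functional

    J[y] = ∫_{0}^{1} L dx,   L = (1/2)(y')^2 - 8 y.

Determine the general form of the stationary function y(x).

The Lagrangian is L = (1/2)(y')^2 - 8 y.
∂L/∂y = -8.
∂L/∂y' = y'.
The Euler-Lagrange equation d/dx(∂L/∂y') − ∂L/∂y = 0 becomes:
    y'' + 8 = 0
General solution: y(x) = -4 x^2 + A x + B, where A and B are arbitrary constants fixed by the endpoint conditions.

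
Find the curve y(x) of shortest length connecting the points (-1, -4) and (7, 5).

Arc-length functional: J[y] = ∫ sqrt(1 + (y')^2) dx.
Lagrangian L = sqrt(1 + (y')^2) has no explicit y dependence, so ∂L/∂y = 0 and the Euler-Lagrange equation gives
    d/dx( y' / sqrt(1 + (y')^2) ) = 0  ⇒  y' / sqrt(1 + (y')^2) = const.
Hence y' is constant, so y(x) is affine.
Fitting the endpoints (-1, -4) and (7, 5):
    slope m = (5 − (-4)) / (7 − (-1)) = 9/8,
    intercept c = (-4) − m·(-1) = -23/8.
Extremal: y(x) = (9/8) x - 23/8.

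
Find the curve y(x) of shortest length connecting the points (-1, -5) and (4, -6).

Arc-length functional: J[y] = ∫ sqrt(1 + (y')^2) dx.
Lagrangian L = sqrt(1 + (y')^2) has no explicit y dependence, so ∂L/∂y = 0 and the Euler-Lagrange equation gives
    d/dx( y' / sqrt(1 + (y')^2) ) = 0  ⇒  y' / sqrt(1 + (y')^2) = const.
Hence y' is constant, so y(x) is affine.
Fitting the endpoints (-1, -5) and (4, -6):
    slope m = ((-6) − (-5)) / (4 − (-1)) = -1/5,
    intercept c = (-5) − m·(-1) = -26/5.
Extremal: y(x) = (-1/5) x - 26/5.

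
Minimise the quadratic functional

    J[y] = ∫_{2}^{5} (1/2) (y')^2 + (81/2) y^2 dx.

The Lagrangian is L = (1/2) (y')^2 + (81/2) y^2.
Compute ∂L/∂y = 81y, ∂L/∂y' = y'.
The Euler-Lagrange equation d/dx(∂L/∂y') − ∂L/∂y = 0 reduces to
    y'' − 81 y = 0.
Its general solution is
    y(x) = A e^(9x) + B e^(−9x),
with A, B fixed by the endpoint conditions.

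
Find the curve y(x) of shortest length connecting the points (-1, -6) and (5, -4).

Arc-length functional: J[y] = ∫ sqrt(1 + (y')^2) dx.
Lagrangian L = sqrt(1 + (y')^2) has no explicit y dependence, so ∂L/∂y = 0 and the Euler-Lagrange equation gives
    d/dx( y' / sqrt(1 + (y')^2) ) = 0  ⇒  y' / sqrt(1 + (y')^2) = const.
Hence y' is constant, so y(x) is affine.
Fitting the endpoints (-1, -6) and (5, -4):
    slope m = ((-4) − (-6)) / (5 − (-1)) = 1/3,
    intercept c = (-6) − m·(-1) = -17/3.
Extremal: y(x) = (1/3) x - 17/3.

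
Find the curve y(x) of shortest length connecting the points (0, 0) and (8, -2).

Arc-length functional: J[y] = ∫ sqrt(1 + (y')^2) dx.
Lagrangian L = sqrt(1 + (y')^2) has no explicit y dependence, so ∂L/∂y = 0 and the Euler-Lagrange equation gives
    d/dx( y' / sqrt(1 + (y')^2) ) = 0  ⇒  y' / sqrt(1 + (y')^2) = const.
Hence y' is constant, so y(x) is affine.
Fitting the endpoints (0, 0) and (8, -2):
    slope m = ((-2) − 0) / (8 − 0) = -1/4,
    intercept c = 0 − m·0 = 0.
Extremal: y(x) = (-1/4) x.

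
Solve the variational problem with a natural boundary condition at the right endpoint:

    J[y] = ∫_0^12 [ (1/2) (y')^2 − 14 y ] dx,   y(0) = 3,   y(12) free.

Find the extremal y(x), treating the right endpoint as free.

The Lagrangian L = (1/2) (y')^2 − 14 y gives
    ∂L/∂y = −14,   ∂L/∂y' = y'.
Euler-Lagrange: d/dx(y') − (−14) = 0, i.e. y'' + 14 = 0, so
    y(x) = −(14/2) x^2 + C1 x + C2.
Fixed left endpoint y(0) = 3 ⇒ C2 = 3.
The right endpoint x = 12 is free, so the natural (transversality) condition is ∂L/∂y' |_{x=12} = 0, i.e. y'(12) = 0.
Compute y'(x) = −14 x + C1, so y'(12) = −168 + C1 = 0 ⇒ C1 = 168.
Therefore the extremal is
    y(x) = −7 x^2 + 168 x + 3.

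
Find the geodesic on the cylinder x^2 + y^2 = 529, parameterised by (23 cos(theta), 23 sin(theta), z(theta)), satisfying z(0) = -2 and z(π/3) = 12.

Parameterise the cylinder of radius R = 23 as
    r(θ) = (23 cos θ, 23 sin θ, z(θ)).
The arc-length element is
    ds = sqrt(529 + (dz/dθ)^2) dθ,
so the Lagrangian is L = sqrt(529 + z'^2).
L depends on z' only, not on z or θ, so ∂L/∂z = 0 and
    ∂L/∂z' = z' / sqrt(529 + z'^2).
The Euler-Lagrange equation gives
    d/dθ( z' / sqrt(529 + z'^2) ) = 0,
so z' is constant. Integrating once:
    z(θ) = a θ + b,
a helix on the cylinder (a straight line when the cylinder is unrolled). The constants a, b are determined by the endpoint conditions.
With endpoint conditions z(0) = -2 and z(π/3) = 12: from z(0) = b we get b = -2, and a·π/3 + -2 = 12 gives a = 42/π, so
    z(θ) = (42/π) θ − 2.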